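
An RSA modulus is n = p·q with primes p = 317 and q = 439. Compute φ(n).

138408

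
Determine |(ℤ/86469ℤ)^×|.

Factor 86469: 86469 = 3 · 19 · 37 · 41.
φ(3) = 3 − 1 = 2.
φ(19) = 19 − 1 = 18.
φ(37) = 37 − 1 = 36.
φ(41) = 41 − 1 = 40.
φ(86469) = 2 × 18 × 36 × 40 = 51840.

51840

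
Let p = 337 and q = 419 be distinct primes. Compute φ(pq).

φ(pq) = (p−1)(q−1) = 336 · 418 = 140448.

140448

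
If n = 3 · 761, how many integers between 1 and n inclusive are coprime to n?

1520

φ(3) = 3 − 1 = 2.
φ(761) = 761 − 1 = 760.
φ(2283) = 2 × 760 = 1520.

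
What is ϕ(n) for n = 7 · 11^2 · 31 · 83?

φ(7) = 7 − 1 = 6.
φ(11^2) = 11^1·(11−1) = 11·10 = 110.
φ(31) = 31 − 1 = 30.
φ(83) = 83 − 1 = 82.
Multiply: 6 · 110 · 30 · 82 = 1623600.

1623600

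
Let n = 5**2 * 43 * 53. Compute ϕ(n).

43680

φ(56975) = 56975 · (1 − 1/5) · (1 − 1/43) · (1 − 1/53)
       = 56975 · 8736/11395 = 43680.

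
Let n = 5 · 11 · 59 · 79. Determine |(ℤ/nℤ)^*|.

φ(256355) = 256355 · (1 − 1/5) · (1 − 1/11) · (1 − 1/59) · (1 − 1/79)
       = 256355 · 180960/256355 = 180960.

180960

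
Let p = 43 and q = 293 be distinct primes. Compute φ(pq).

12264

φ(12599) = 12599 · (1 − 1/43) · (1 − 1/293)
       = 12599 · 12264/12599 = 12264.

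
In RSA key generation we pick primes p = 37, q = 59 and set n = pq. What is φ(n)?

2088

φ(pq) = (p−1)(q−1) = 36 · 58 = 2088.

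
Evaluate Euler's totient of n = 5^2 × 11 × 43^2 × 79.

28173600

φ(5^2) = 5^2 − 5^1 = 25 − 5 = 20.
φ(11) = 11 − 1 = 10.
φ(43^2) = 43^1·(43−1) = 43·42 = 1806.
φ(79) = 79 − 1 = 78.
φ(40169525) = 20 × 10 × 1806 × 78 = 28173600.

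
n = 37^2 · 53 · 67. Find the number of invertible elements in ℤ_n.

4571424

φ(4861319) = 4861319 · (1 − 1/37) · (1 − 1/53) · (1 − 1/67)
       = 4861319 · 123552/131387 = 4571424.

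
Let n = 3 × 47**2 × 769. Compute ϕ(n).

3320832

φ(5096163) = 5096163 · (1 − 1/3) · (1 − 1/47) · (1 − 1/769)
       = 5096163 · 70656/108429 = 3320832.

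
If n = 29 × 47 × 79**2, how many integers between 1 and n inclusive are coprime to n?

φ(8506483) = 8506483 · (1 − 1/29) · (1 − 1/47) · (1 − 1/79)
       = 8506483 · 100464/107677 = 7936656.

7936656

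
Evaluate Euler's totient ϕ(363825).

Factor 363825: 363825 = 3^3 * 5^2 * 7^2 * 11.
φ(3^3) = 3^2·(3−1) = 9·2 = 18.
φ(5^2) = 5^2 − 5^1 = 25 − 5 = 20.
φ(7^2) = 7^2 − 7^1 = 49 − 7 = 42.
φ(11) = 11 − 1 = 10.
φ(363825) = 18 × 20 × 42 × 10 = 151200.

151200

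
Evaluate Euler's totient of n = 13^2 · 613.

95472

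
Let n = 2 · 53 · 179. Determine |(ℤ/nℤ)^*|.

9256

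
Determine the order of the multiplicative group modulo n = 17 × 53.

832

φ(901) = 901 · (1 − 1/17) · (1 − 1/53)
       = 901 · 832/901 = 832.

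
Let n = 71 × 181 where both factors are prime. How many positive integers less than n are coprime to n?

φ(pq) = (p−1)(q−1) = 70 · 180 = 12600.

12600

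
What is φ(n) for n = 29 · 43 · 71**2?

φ(29) = 29 − 1 = 28.
φ(43) = 43 − 1 = 42.
φ(71^2) = 71^1·(71−1) = 71·70 = 4970.
Multiply: 28 · 42 · 4970 = 5844720.

5844720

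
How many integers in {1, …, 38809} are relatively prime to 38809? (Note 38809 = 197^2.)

φ(197^2) = 197^1·(197−1) = 197·196 = 38612.

38612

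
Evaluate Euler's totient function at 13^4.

φ(28561) = 28561 · (1 − 1/13)
       = 28561 · 12/13 = 26364.

26364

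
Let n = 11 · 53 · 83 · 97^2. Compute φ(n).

397063680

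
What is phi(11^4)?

13310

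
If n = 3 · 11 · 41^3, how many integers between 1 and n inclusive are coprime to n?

1344800

φ(2274393) = 2274393 · (1 − 1/3) · (1 − 1/11) · (1 − 1/41)
       = 2274393 · 800/1353 = 1344800.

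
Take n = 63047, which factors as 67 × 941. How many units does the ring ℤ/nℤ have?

φ(67) = 67 − 1 = 66.
φ(941) = 941 − 1 = 940.
Since φ is multiplicative, φ(63047) = 66 · 940 = 62040.

62040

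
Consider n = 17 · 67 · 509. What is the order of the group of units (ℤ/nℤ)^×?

φ(17) = 17 − 1 = 16.
φ(67) = 67 − 1 = 66.
φ(509) = 509 − 1 = 508.
Since φ is multiplicative, φ(579751) = 16 · 66 · 508 = 536448.

536448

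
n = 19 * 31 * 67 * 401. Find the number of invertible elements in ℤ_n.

φ(15824663) = 15824663 · (1 − 1/19) · (1 − 1/31) · (1 − 1/67) · (1 − 1/401)
       = 15824663 · 14256000/15824663 = 14256000.

14256000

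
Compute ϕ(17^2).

272

φ(289) = 289 · (1 − 1/17)
       = 289 · 16/17 = 272.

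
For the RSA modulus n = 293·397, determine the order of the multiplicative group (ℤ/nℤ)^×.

115632

φ(293) = 293 − 1 = 292.
φ(397) = 397 − 1 = 396.
Multiply: 292 · 396 = 115632.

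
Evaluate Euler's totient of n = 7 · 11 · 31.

φ(7) = 7 − 1 = 6.
φ(11) = 11 − 1 = 10.
φ(31) = 31 − 1 = 30.
φ(2387) = 6 × 10 × 30 = 1800.

1800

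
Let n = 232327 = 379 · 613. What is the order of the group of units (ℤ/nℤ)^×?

231336

φ(232327) = 232327 · (1 − 1/379) · (1 − 1/613)
       = 232327 · 231336/232327 = 231336.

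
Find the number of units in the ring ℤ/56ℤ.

24

First factor: 56 = 2^3 · 7.
φ(56) = 56 · (1 − 1/2) · (1 − 1/7)
       = 56 · 6/14 = 24.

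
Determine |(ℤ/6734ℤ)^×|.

Factor 6734: 6734 = 2 × 7 × 13 × 37.
φ(2) = 2 − 1 = 1.
φ(7) = 7 − 1 = 6.
φ(13) = 13 − 1 = 12.
φ(37) = 37 − 1 = 36.
Since φ is multiplicative, φ(6734) = 1 · 6 · 12 · 36 = 2592.

2592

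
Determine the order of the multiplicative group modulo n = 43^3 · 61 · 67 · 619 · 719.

136456524832320

φ(144620395156649) = 144620395156649 · (1 − 1/43) · (1 − 1/61) · (1 − 1/67) · (1 − 1/619) · (1 − 1/719)
       = 144620395156649 · 73800175680/78215465201 = 136456524832320.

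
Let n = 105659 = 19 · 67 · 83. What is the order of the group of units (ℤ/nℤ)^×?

97416

φ(19) = 19 − 1 = 18.
φ(67) = 67 − 1 = 66.
φ(83) = 83 − 1 = 82.
Since φ is multiplicative, φ(105659) = 18 · 66 · 82 = 97416.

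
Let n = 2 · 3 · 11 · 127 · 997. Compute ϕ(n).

2509920

φ(2) = 2 − 1 = 1.
φ(3) = 3 − 1 = 2.
φ(11) = 11 − 1 = 10.
φ(127) = 127 − 1 = 126.
φ(997) = 997 − 1 = 996.
Since φ is multiplicative, φ(8356854) = 1 · 2 · 10 · 126 · 996 = 2509920.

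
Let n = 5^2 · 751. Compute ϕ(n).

15000

φ(5^2) = 5^1·(5−1) = 5·4 = 20.
φ(751) = 751 − 1 = 750.
Since φ is multiplicative, φ(18775) = 20 · 750 = 15000.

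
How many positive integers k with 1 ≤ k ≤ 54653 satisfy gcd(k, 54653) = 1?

50400

Factor 54653: 54653 = 31 · 41 · 43.
φ(54653) = 54653 · (1 − 1/31) · (1 − 1/41) · (1 − 1/43)
       = 54653 · 50400/54653 = 50400.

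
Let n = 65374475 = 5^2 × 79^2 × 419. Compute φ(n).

51514320

φ(5^2) = 5^2 − 5^1 = 25 − 5 = 20.
φ(79^2) = 79^1·(79−1) = 79·78 = 6162.
φ(419) = 419 − 1 = 418.
Multiply: 20 · 6162 · 418 = 51514320.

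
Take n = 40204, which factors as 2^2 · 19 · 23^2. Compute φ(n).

φ(2^2) = 2^1·(2−1) = 2·1 = 2.
φ(19) = 19 − 1 = 18.
φ(23^2) = 23^1·(23−1) = 23·22 = 506.
φ(40204) = 2 × 18 × 506 = 18216.

18216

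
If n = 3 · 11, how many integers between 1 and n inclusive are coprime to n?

φ(3) = 3 − 1 = 2.
φ(11) = 11 − 1 = 10.
Multiply: 2 · 10 = 20.

20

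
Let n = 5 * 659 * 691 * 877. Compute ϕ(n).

φ(1996793065) = 1996793065 · (1 − 1/5) · (1 − 1/659) · (1 − 1/691) · (1 − 1/877)
       = 1996793065 · 1590886080/1996793065 = 1590886080.

1590886080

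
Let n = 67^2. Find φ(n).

4422

φ(4489) = 4489 · (1 − 1/67)
       = 4489 · 66/67 = 4422.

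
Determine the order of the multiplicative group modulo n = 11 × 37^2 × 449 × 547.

φ(3698535577) = 3698535577 · (1 − 1/11) · (1 − 1/37) · (1 − 1/449) · (1 − 1/547)
       = 3698535577 · 88058880/99960421 = 3258178560.

3258178560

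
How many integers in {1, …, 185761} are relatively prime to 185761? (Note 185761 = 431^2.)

φ(431^2) = 431^1·(431−1) = 431·430 = 185330.

185330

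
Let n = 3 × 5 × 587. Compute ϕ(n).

φ(3) = 3 − 1 = 2.
φ(5) = 5 − 1 = 4.
φ(587) = 587 − 1 = 586.
φ(8805) = 2 × 4 × 586 = 4688.

4688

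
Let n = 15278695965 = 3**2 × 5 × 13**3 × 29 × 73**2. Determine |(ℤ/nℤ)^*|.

7162960896

φ(3^2) = 3^2 − 3^1 = 9 − 3 = 6.
φ(5) = 5 − 1 = 4.
φ(13^3) = 13^3 − 13^2 = 2197 − 169 = 2028.
φ(29) = 29 − 1 = 28.
φ(73^2) = 73^1·(73−1) = 73·72 = 5256.
φ(15278695965) = 6 × 4 × 2028 × 28 × 5256 = 7162960896.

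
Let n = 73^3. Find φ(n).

383688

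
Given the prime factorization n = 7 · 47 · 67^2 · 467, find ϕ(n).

568739952

φ(7) = 7 − 1 = 6.
φ(47) = 47 − 1 = 46.
φ(67^2) = 67^2 − 67^1 = 4489 − 67 = 4422.
φ(467) = 467 − 1 = 466.
φ(689703427) = 6 × 46 × 4422 × 466 = 568739952.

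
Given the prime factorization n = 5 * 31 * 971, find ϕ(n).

116400

φ(5) = 5 − 1 = 4.
φ(31) = 31 − 1 = 30.
φ(971) = 971 − 1 = 970.
Since φ is multiplicative, φ(150505) = 4 · 30 · 970 = 116400.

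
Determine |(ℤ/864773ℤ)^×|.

628992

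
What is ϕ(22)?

Factor 22: 22 = 2 · 11.
φ(22) = 22 · (1 − 1/2) · (1 − 1/11)
       = 22 · 10/22 = 10.

10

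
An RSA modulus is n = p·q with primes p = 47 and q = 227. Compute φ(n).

φ(n) = (p − 1)(q − 1) = (47−1)(227−1) = 46·226 = 10396.

10396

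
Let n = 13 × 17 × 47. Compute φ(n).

8832

φ(10387) = 10387 · (1 − 1/13) · (1 − 1/17) · (1 − 1/47)
       = 10387 · 8832/10387 = 8832.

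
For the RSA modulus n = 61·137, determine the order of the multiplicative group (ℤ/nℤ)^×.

8160

φ(n) = (p − 1)(q − 1) = (61−1)(137−1) = 60·136 = 8160.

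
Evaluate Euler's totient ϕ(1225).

840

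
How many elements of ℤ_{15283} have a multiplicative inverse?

First factor: 15283 = 17 · 29 · 31.
φ(15283) = 15283 · (1 − 1/17) · (1 − 1/29) · (1 − 1/31)
       = 15283 · 13440/15283 = 13440.

13440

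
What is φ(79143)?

47520

First factor: 79143 = 3 × 23 × 31 × 37.
φ(3) = 3 − 1 = 2.
φ(23) = 23 − 1 = 22.
φ(31) = 31 − 1 = 30.
φ(37) = 37 − 1 = 36.
Multiply: 2 · 22 · 30 · 36 = 47520.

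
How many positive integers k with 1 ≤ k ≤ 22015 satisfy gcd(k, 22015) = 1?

13824

22015 = 5 × 7 × 17 × 37.
φ(22015) = 22015 · (1 − 1/5) · (1 − 1/7) · (1 − 1/17) · (1 − 1/37)
       = 22015 · 13824/22015 = 13824.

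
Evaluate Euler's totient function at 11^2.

φ(11^2) = 11^2 − 11^1 = 121 − 11 = 110.

110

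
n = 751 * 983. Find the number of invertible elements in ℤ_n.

φ(751) = 751 − 1 = 750.
φ(983) = 983 − 1 = 982.
Multiply: 750 · 982 = 736500.

736500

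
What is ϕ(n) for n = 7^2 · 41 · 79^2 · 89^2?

φ(99314836649) = 99314836649 · (1 − 1/7) · (1 − 1/41) · (1 − 1/79) · (1 − 1/89)
       = 99314836649 · 1647360/2017897 = 81078117120.

81078117120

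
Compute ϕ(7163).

6048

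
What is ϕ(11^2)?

φ(11^2) = 11^1·(11−1) = 11·10 = 110.

110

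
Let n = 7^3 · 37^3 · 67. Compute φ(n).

956306736

φ(7^3) = 7^2·(7−1) = 49·6 = 294.
φ(37^3) = 37^2·(37−1) = 1369·36 = 49284.
φ(67) = 67 − 1 = 66.
Since φ is multiplicative, φ(1164056593) = 294 · 49284 · 66 = 956306736.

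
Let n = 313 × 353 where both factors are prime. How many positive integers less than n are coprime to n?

109824

φ(n) = (p − 1)(q − 1) = (313−1)(353−1) = 312·352 = 109824.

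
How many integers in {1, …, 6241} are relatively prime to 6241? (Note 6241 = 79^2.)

6162

φ(6241) = 6241 · (1 − 1/79)
       = 6241 · 78/79 = 6162.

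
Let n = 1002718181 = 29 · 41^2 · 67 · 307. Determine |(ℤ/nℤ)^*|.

927400320

φ(1002718181) = 1002718181 · (1 − 1/29) · (1 − 1/41) · (1 − 1/67) · (1 − 1/307)
       = 1002718181 · 22619520/24456541 = 927400320.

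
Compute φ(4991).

3960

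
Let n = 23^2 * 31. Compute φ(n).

15180

φ(16399) = 16399 · (1 − 1/23) · (1 − 1/31)
       = 16399 · 660/713 = 15180.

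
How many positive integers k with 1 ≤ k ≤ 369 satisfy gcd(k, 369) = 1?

240

369 = 3**2 · 41.
φ(3^2) = 3^2 − 3^1 = 9 − 3 = 6.
φ(41) = 41 − 1 = 40.
Multiply: 6 · 40 = 240.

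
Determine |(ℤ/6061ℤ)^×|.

5040

6061 = 11 · 19 · 29.
φ(11) = 11 − 1 = 10.
φ(19) = 19 − 1 = 18.
φ(29) = 29 − 1 = 28.
φ(6061) = 10 × 18 × 28 = 5040.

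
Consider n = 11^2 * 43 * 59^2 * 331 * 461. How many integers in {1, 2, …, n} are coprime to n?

2399903352000

φ(11^2) = 11^2 − 11^1 = 121 − 11 = 110.
φ(43) = 43 − 1 = 42.
φ(59^2) = 59^1·(59−1) = 59·58 = 3422.
φ(331) = 331 − 1 = 330.
φ(461) = 461 − 1 = 460.
φ(2763673717013) = 110 × 42 × 3422 × 330 × 460 = 2399903352000.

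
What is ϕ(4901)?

4368

Factor 4901: 4901 = 13^2 * 29.
φ(4901) = 4901 · (1 − 1/13) · (1 − 1/29)
       = 4901 · 336/377 = 4368.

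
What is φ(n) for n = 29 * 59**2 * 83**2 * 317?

φ(29) = 29 − 1 = 28.
φ(59^2) = 59^2 − 59^1 = 3481 − 59 = 3422.
φ(83^2) = 83^2 − 83^1 = 6889 − 83 = 6806.
φ(317) = 317 − 1 = 316.
φ(220453738537) = 28 × 3422 × 6806 × 316 = 206071087936.

206071087936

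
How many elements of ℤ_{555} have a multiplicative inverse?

288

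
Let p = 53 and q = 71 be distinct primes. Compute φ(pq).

3640

φ(3763) = 3763 · (1 − 1/53) · (1 − 1/71)
       = 3763 · 3640/3763 = 3640.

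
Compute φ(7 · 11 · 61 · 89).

316800

φ(418033) = 418033 · (1 − 1/7) · (1 − 1/11) · (1 − 1/61) · (1 − 1/89)
       = 418033 · 316800/418033 = 316800.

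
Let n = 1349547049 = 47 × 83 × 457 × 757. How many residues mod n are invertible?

φ(1349547049) = 1349547049 · (1 − 1/47) · (1 − 1/83) · (1 − 1/457) · (1 − 1/757)
       = 1349547049 · 1300344192/1349547049 = 1300344192.

1300344192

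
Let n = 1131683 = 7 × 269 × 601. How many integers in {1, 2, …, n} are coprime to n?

964800

φ(7) = 7 − 1 = 6.
φ(269) = 269 − 1 = 268.
φ(601) = 601 − 1 = 600.
φ(1131683) = 6 × 268 × 600 = 964800.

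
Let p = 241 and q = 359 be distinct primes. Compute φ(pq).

φ(n) = (p − 1)(q − 1) = (241−1)(359−1) = 240·358 = 85920.

85920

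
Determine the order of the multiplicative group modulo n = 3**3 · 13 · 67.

φ(23517) = 23517 · (1 − 1/3) · (1 − 1/13) · (1 − 1/67)
       = 23517 · 1584/2613 = 14256.

14256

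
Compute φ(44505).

22176

First factor: 44505 = 3^2 · 5 · 23 · 43.
φ(44505) = 44505 · (1 − 1/3) · (1 − 1/5) · (1 − 1/23) · (1 − 1/43)
       = 44505 · 7392/14835 = 22176.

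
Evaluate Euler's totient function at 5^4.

500

φ(625) = 625 · (1 − 1/5)
       = 625 · 4/5 = 500.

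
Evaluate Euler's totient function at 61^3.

223260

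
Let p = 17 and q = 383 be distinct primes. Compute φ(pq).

6112

φ(n) = (p − 1)(q − 1) = (17−1)(383−1) = 16·382 = 6112.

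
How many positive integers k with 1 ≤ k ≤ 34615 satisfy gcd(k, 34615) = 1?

22176

Factor 34615: 34615 = 5 × 7 × 23 × 43.
φ(34615) = 34615 · (1 − 1/5) · (1 − 1/7) · (1 − 1/23) · (1 − 1/43)
       = 34615 · 22176/34615 = 22176.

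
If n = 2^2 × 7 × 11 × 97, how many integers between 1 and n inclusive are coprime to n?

11520

φ(2^2) = 2^1·(2−1) = 2·1 = 2.
φ(7) = 7 − 1 = 6.
φ(11) = 11 − 1 = 10.
φ(97) = 97 − 1 = 96.
φ(29876) = 2 × 6 × 10 × 96 = 11520.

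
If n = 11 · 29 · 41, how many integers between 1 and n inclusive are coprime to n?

11200

φ(13079) = 13079 · (1 − 1/11) · (1 − 1/29) · (1 − 1/41)
       = 13079 · 11200/13079 = 11200.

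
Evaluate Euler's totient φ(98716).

Prime factorization: 98716 = 2^2 × 23 × 29 × 37.
φ(98716) = 98716 · (1 − 1/2) · (1 − 1/23) · (1 − 1/29) · (1 − 1/37)
       = 98716 · 22176/49358 = 44352.

44352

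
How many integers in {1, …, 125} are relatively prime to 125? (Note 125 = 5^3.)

φ(5^3) = 5^3 − 5^2 = 125 − 25 = 100.

100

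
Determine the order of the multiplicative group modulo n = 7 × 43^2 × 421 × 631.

φ(7) = 7 − 1 = 6.
φ(43^2) = 43^2 − 43^1 = 1849 − 43 = 1806.
φ(421) = 421 − 1 = 420.
φ(631) = 631 − 1 = 630.
Since φ is multiplicative, φ(3438320893) = 6 · 1806 · 420 · 630 = 2867205600.

2867205600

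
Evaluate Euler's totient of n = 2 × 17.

16

φ(2) = 2 − 1 = 1.
φ(17) = 17 − 1 = 16.
Since φ is multiplicative, φ(34) = 1 · 16 = 16.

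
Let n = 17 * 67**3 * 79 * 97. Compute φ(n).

35495995392

φ(17) = 17 − 1 = 16.
φ(67^3) = 67^3 − 67^2 = 300763 − 4489 = 296274.
φ(79) = 79 − 1 = 78.
φ(97) = 97 − 1 = 96.
Since φ is multiplicative, φ(39180696773) = 16 · 296274 · 78 · 96 = 35495995392.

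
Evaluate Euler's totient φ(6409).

5376

First factor: 6409 = 13 * 17 * 29.
φ(6409) = 6409 · (1 − 1/13) · (1 − 1/17) · (1 − 1/29)
       = 6409 · 5376/6409 = 5376.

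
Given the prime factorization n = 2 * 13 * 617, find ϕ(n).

φ(16042) = 16042 · (1 − 1/2) · (1 − 1/13) · (1 − 1/617)
       = 16042 · 7392/16042 = 7392.

7392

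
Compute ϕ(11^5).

φ(11^5) = 11^5 − 11^4 = 161051 − 14641 = 146410.

146410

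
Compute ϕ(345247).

345247 = 7 × 31 × 37 × 43.
φ(345247) = 345247 · (1 − 1/7) · (1 − 1/31) · (1 − 1/37) · (1 − 1/43)
       = 345247 · 272160/345247 = 272160.

272160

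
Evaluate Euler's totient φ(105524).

47520

First factor: 105524 = 2**2 · 23 · 31 · 37.
φ(105524) = 105524 · (1 − 1/2) · (1 − 1/23) · (1 − 1/31) · (1 − 1/37)
       = 105524 · 23760/52762 = 47520.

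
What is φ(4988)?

2352

Prime factorization: 4988 = 2^2 · 29 · 43.
φ(4988) = 4988 · (1 − 1/2) · (1 − 1/29) · (1 − 1/43)
       = 4988 · 1176/2494 = 2352.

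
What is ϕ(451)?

400

451 = 11 · 41.
φ(451) = 451 · (1 − 1/11) · (1 − 1/41)
       = 451 · 400/451 = 400.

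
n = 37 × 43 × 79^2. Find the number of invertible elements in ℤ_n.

φ(9929431) = 9929431 · (1 − 1/37) · (1 − 1/43) · (1 − 1/79)
       = 9929431 · 117936/125689 = 9316944.

9316944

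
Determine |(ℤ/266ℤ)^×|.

Factor 266: 266 = 2 * 7 * 19.
φ(266) = 266 · (1 − 1/2) · (1 − 1/7) · (1 − 1/19)
       = 266 · 108/266 = 108.

108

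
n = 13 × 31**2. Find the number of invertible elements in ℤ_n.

11160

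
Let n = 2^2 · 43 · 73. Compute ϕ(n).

6048

φ(2^2) = 2^2 − 2^1 = 4 − 2 = 2.
φ(43) = 43 − 1 = 42.
φ(73) = 73 − 1 = 72.
φ(12556) = 2 × 42 × 72 = 6048.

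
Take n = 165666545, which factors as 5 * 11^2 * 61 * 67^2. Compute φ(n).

φ(165666545) = 165666545 · (1 − 1/5) · (1 − 1/11) · (1 − 1/61) · (1 − 1/67)
       = 165666545 · 158400/224785 = 116740800.

116740800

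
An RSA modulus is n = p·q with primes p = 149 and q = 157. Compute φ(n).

23088

φ(149) = 149 − 1 = 148.
φ(157) = 157 − 1 = 156.
φ(23393) = 148 × 156 = 23088.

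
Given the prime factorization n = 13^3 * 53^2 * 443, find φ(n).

2470412256

φ(13^3) = 13^3 − 13^2 = 2197 − 169 = 2028.
φ(53^2) = 53^2 − 53^1 = 2809 − 53 = 2756.
φ(443) = 443 − 1 = 442.
φ(2733918239) = 2028 × 2756 × 442 = 2470412256.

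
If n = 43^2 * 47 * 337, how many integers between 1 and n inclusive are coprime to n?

27913536

φ(43^2) = 43^1·(43−1) = 43·42 = 1806.
φ(47) = 47 − 1 = 46.
φ(337) = 337 − 1 = 336.
Multiply: 1806 · 46 · 336 = 27913536.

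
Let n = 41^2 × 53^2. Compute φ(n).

φ(41^2) = 41^1·(41−1) = 41·40 = 1640.
φ(53^2) = 53^2 − 53^1 = 2809 − 53 = 2756.
φ(4721929) = 1640 × 2756 = 4519840.

4519840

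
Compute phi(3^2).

φ(9) = 9 · (1 − 1/3)
       = 9 · 2/3 = 6.

6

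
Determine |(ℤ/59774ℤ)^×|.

23760

Factor 59774: 59774 = 2 · 11**2 · 13 · 19.
φ(59774) = 59774 · (1 − 1/2) · (1 − 1/11) · (1 − 1/13) · (1 − 1/19)
       = 59774 · 2160/5434 = 23760.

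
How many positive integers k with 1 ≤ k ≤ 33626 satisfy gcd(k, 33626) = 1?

Prime factorization: 33626 = 2 × 17 × 23 × 43.
φ(33626) = 33626 · (1 − 1/2) · (1 − 1/17) · (1 − 1/23) · (1 − 1/43)
       = 33626 · 14784/33626 = 14784.

14784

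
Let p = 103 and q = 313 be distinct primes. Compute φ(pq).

31824

φ(103) = 103 − 1 = 102.
φ(313) = 313 − 1 = 312.
φ(32239) = 102 × 312 = 31824.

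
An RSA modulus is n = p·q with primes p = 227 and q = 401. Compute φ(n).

90400

φ(pq) = (p−1)(q−1) = 226 · 400 = 90400.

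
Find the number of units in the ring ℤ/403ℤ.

403 = 13 · 31.
φ(403) = 403 · (1 − 1/13) · (1 − 1/31)
       = 403 · 360/403 = 360.

360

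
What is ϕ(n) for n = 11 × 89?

φ(979) = 979 · (1 − 1/11) · (1 − 1/89)
       = 979 · 880/979 = 880.

880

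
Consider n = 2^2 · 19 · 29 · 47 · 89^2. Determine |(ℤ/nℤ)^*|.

φ(2^2) = 2^1·(2−1) = 2·1 = 2.
φ(19) = 19 − 1 = 18.
φ(29) = 29 − 1 = 28.
φ(47) = 47 − 1 = 46.
φ(89^2) = 89^1·(89−1) = 89·88 = 7832.
Since φ is multiplicative, φ(820520548) = 2 · 18 · 28 · 46 · 7832 = 363154176.

363154176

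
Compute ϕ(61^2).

φ(3721) = 3721 · (1 − 1/61)
       = 3721 · 60/61 = 3660.

3660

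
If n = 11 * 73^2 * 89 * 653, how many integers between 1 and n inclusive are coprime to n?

3015682560

φ(11) = 11 − 1 = 10.
φ(73^2) = 73^2 − 73^1 = 5329 − 73 = 5256.
φ(89) = 89 − 1 = 88.
φ(653) = 653 − 1 = 652.
φ(3406760423) = 10 × 5256 × 88 × 652 = 3015682560.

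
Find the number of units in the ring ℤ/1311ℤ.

792

First factor: 1311 = 3 · 19 · 23.
φ(3) = 3 − 1 = 2.
φ(19) = 19 − 1 = 18.
φ(23) = 23 − 1 = 22.
Multiply: 2 · 18 · 22 = 792.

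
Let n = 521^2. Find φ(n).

φ(271441) = 271441 · (1 − 1/521)
       = 271441 · 520/521 = 270920.

270920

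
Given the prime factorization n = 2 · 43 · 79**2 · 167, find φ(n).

φ(89633242) = 89633242 · (1 − 1/2) · (1 − 1/43) · (1 − 1/79) · (1 − 1/167)
       = 89633242 · 543816/1134598 = 42961464.

42961464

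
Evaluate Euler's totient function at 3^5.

162

φ(243) = 243 · (1 − 1/3)
       = 243 · 2/3 = 162.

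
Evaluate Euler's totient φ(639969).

First factor: 639969 = 3 · 11^2 · 41 · 43.
φ(3) = 3 − 1 = 2.
φ(11^2) = 11^2 − 11^1 = 121 − 11 = 110.
φ(41) = 41 − 1 = 40.
φ(43) = 43 − 1 = 42.
Multiply: 2 · 110 · 40 · 42 = 369600.

369600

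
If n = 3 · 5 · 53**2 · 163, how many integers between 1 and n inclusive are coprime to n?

φ(6868005) = 6868005 · (1 − 1/3) · (1 − 1/5) · (1 − 1/53) · (1 − 1/163)
       = 6868005 · 67392/129585 = 3571776.

3571776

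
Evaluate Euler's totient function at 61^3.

223260

φ(61^3) = 61^2·(61−1) = 3721·60 = 223260.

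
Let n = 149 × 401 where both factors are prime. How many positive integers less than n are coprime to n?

59200

φ(pq) = (p−1)(q−1) = 148 · 400 = 59200.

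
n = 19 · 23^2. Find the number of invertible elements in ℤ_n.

9108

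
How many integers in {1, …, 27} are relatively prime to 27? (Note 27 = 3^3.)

18

φ(3^3) = 3^2·(3−1) = 9·2 = 18.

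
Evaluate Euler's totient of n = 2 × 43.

φ(86) = 86 · (1 − 1/2) · (1 − 1/43)
       = 86 · 42/86 = 42.

42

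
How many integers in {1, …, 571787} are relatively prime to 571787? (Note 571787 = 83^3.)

φ(83^3) = 83^2·(83−1) = 6889·82 = 564898.

564898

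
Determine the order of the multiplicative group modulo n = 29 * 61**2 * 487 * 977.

48609953280

φ(51342994291) = 51342994291 · (1 − 1/29) · (1 − 1/61) · (1 − 1/487) · (1 − 1/977)
       = 51342994291 · 796884480/841688431 = 48609953280.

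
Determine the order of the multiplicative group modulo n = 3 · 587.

1172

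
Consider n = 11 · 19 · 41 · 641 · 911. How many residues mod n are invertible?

φ(11) = 11 − 1 = 10.
φ(19) = 19 − 1 = 18.
φ(41) = 41 − 1 = 40.
φ(641) = 641 − 1 = 640.
φ(911) = 911 − 1 = 910.
Since φ is multiplicative, φ(5003876119) = 10 · 18 · 40 · 640 · 910 = 4193280000.

4193280000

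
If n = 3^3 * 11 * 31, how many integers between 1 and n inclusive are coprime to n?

5400

φ(3^3) = 3^3 − 3^2 = 27 − 9 = 18.
φ(11) = 11 − 1 = 10.
φ(31) = 31 − 1 = 30.
Since φ is multiplicative, φ(9207) = 18 · 10 · 30 = 5400.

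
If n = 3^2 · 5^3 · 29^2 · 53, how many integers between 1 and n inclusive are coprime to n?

φ(50144625) = 50144625 · (1 − 1/3) · (1 − 1/5) · (1 − 1/29) · (1 − 1/53)
       = 50144625 · 11648/23055 = 25334400.

25334400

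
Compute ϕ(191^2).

36290

φ(191^2) = 191^1·(191−1) = 191·190 = 36290.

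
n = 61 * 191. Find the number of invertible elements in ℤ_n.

11400

φ(11651) = 11651 · (1 − 1/61) · (1 − 1/191)
       = 11651 · 11400/11651 = 11400.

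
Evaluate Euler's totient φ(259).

216

First factor: 259 = 7 · 37.
φ(7) = 7 − 1 = 6.
φ(37) = 37 − 1 = 36.
Since φ is multiplicative, φ(259) = 6 · 36 = 216.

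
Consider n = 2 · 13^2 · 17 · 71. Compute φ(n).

174720

φ(407966) = 407966 · (1 − 1/2) · (1 − 1/13) · (1 − 1/17) · (1 − 1/71)
       = 407966 · 13440/31382 = 174720.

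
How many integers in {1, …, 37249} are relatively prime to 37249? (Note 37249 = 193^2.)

37056

φ(193^2) = 193^1·(193−1) = 193·192 = 37056.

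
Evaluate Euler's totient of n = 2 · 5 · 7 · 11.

φ(2) = 2 − 1 = 1.
φ(5) = 5 − 1 = 4.
φ(7) = 7 − 1 = 6.
φ(11) = 11 − 1 = 10.
φ(770) = 1 × 4 × 6 × 10 = 240.

240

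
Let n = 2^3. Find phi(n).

4

φ(2^3) = 2^3 − 2^2 = 8 − 4 = 4.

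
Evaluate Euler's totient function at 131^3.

2230930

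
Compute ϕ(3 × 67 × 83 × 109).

φ(3) = 3 − 1 = 2.
φ(67) = 67 − 1 = 66.
φ(83) = 83 − 1 = 82.
φ(109) = 109 − 1 = 108.
φ(1818447) = 2 × 66 × 82 × 108 = 1168992.

1168992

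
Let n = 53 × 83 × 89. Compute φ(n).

375232

φ(391511) = 391511 · (1 − 1/53) · (1 − 1/83) · (1 − 1/89)
       = 391511 · 375232/391511 = 375232.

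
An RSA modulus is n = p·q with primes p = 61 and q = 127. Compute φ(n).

φ(pq) = (p−1)(q−1) = 60 · 126 = 7560.

7560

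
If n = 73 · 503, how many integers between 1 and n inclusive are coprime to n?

φ(73) = 73 − 1 = 72.
φ(503) = 503 − 1 = 502.
Multiply: 72 · 502 = 36144.

36144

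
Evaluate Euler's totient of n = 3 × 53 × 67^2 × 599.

275013024

φ(427536849) = 427536849 · (1 − 1/3) · (1 − 1/53) · (1 − 1/67) · (1 − 1/599)
       = 427536849 · 4104672/6381147 = 275013024.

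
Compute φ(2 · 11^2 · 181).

φ(43802) = 43802 · (1 − 1/2) · (1 − 1/11) · (1 − 1/181)
       = 43802 · 1800/3982 = 19800.

19800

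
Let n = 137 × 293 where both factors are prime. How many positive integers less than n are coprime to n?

39712

φ(n) = (p − 1)(q − 1) = (137−1)(293−1) = 136·292 = 39712.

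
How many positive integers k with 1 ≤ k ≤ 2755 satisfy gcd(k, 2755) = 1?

2016

Prime factorization: 2755 = 5 × 19 × 29.
φ(5) = 5 − 1 = 4.
φ(19) = 19 − 1 = 18.
φ(29) = 29 − 1 = 28.
Multiply: 4 · 18 · 28 = 2016.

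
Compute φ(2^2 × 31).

60

φ(124) = 124 · (1 − 1/2) · (1 − 1/31)
       = 124 · 30/62 = 60.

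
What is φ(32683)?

25872

First factor: 32683 = 7^2 · 23 · 29.
φ(7^2) = 7^1·(7−1) = 7·6 = 42.
φ(23) = 23 − 1 = 22.
φ(29) = 29 − 1 = 28.
φ(32683) = 42 × 22 × 28 = 25872.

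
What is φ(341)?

300

Factor 341: 341 = 11 × 31.
φ(11) = 11 − 1 = 10.
φ(31) = 31 − 1 = 30.
Since φ is multiplicative, φ(341) = 10 · 30 = 300.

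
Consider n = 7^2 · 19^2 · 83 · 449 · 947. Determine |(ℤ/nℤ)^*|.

499181405184

φ(7^2) = 7^2 − 7^1 = 49 − 7 = 42.
φ(19^2) = 19^2 − 19^1 = 361 − 19 = 342.
φ(83) = 83 − 1 = 82.
φ(449) = 449 − 1 = 448.
φ(947) = 947 − 1 = 946.
Since φ is multiplicative, φ(624277516961) = 42 · 342 · 82 · 448 · 946 = 499181405184.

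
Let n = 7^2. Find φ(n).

42

φ(49) = 49 · (1 − 1/7)
       = 49 · 6/7 = 42.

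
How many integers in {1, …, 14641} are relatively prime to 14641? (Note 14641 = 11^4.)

φ(11^4) = 11^3·(11−1) = 1331·10 = 13310.

13310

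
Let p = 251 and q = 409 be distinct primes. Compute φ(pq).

102000

φ(251) = 251 − 1 = 250.
φ(409) = 409 − 1 = 408.
φ(102659) = 250 × 408 = 102000.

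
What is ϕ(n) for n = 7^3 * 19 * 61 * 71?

φ(28225127) = 28225127 · (1 − 1/7) · (1 − 1/19) · (1 − 1/61) · (1 − 1/71)
       = 28225127 · 453600/576023 = 22226400.

22226400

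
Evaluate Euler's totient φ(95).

First factor: 95 = 5 · 19.
φ(95) = 95 · (1 − 1/5) · (1 − 1/19)
       = 95 · 72/95 = 72.

72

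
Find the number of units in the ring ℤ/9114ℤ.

2520

First factor: 9114 = 2 · 3 · 7^2 · 31.
φ(9114) = 9114 · (1 − 1/2) · (1 − 1/3) · (1 − 1/7) · (1 − 1/31)
       = 9114 · 360/1302 = 2520.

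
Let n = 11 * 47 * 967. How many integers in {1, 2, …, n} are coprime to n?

444360

φ(499939) = 499939 · (1 − 1/11) · (1 − 1/47) · (1 − 1/967)
       = 499939 · 444360/499939 = 444360.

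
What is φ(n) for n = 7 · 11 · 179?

10680

φ(13783) = 13783 · (1 − 1/7) · (1 − 1/11) · (1 − 1/179)
       = 13783 · 10680/13783 = 10680.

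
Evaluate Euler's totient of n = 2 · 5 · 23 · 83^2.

598928

φ(1584470) = 1584470 · (1 − 1/2) · (1 − 1/5) · (1 − 1/23) · (1 − 1/83)
       = 1584470 · 7216/19090 = 598928.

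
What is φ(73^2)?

5256

φ(5329) = 5329 · (1 − 1/73)
       = 5329 · 72/73 = 5256.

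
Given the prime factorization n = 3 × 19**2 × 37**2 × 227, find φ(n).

205905888

φ(336556329) = 336556329 · (1 − 1/3) · (1 − 1/19) · (1 − 1/37) · (1 − 1/227)
       = 336556329 · 292896/478743 = 205905888.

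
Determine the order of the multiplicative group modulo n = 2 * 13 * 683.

8184

φ(17758) = 17758 · (1 − 1/2) · (1 − 1/13) · (1 − 1/683)
       = 17758 · 8184/17758 = 8184.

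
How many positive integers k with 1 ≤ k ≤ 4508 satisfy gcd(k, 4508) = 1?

Prime factorization: 4508 = 2^2 * 7^2 * 23.
φ(2^2) = 2^2 − 2^1 = 4 − 2 = 2.
φ(7^2) = 7^1·(7−1) = 7·6 = 42.
φ(23) = 23 − 1 = 22.
Since φ is multiplicative, φ(4508) = 2 · 42 · 22 = 1848.

1848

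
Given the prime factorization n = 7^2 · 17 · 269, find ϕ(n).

φ(224077) = 224077 · (1 − 1/7) · (1 − 1/17) · (1 − 1/269)
       = 224077 · 25728/32011 = 180096.

180096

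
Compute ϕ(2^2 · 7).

12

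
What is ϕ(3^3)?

φ(27) = 27 · (1 − 1/3)
       = 27 · 2/3 = 18.

18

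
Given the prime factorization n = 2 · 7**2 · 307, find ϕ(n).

φ(30086) = 30086 · (1 − 1/2) · (1 − 1/7) · (1 − 1/307)
       = 30086 · 1836/4298 = 12852.

12852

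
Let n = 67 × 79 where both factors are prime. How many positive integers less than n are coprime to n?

For distinct primes, φ(pq) = (p−1)(q−1) = 66 × 78 = 5148.

5148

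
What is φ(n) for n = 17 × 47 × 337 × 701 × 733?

126714470400

φ(17) = 17 − 1 = 16.
φ(47) = 47 − 1 = 46.
φ(337) = 337 − 1 = 336.
φ(701) = 701 − 1 = 700.
φ(733) = 733 − 1 = 732.
Multiply: 16 · 46 · 336 · 700 · 732 = 126714470400.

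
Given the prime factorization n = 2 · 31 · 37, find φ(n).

1080

φ(2) = 2 − 1 = 1.
φ(31) = 31 − 1 = 30.
φ(37) = 37 − 1 = 36.
φ(2294) = 1 × 30 × 36 = 1080.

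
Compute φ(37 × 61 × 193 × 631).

φ(37) = 37 − 1 = 36.
φ(61) = 61 − 1 = 60.
φ(193) = 193 − 1 = 192.
φ(631) = 631 − 1 = 630.
Multiply: 36 · 60 · 192 · 630 = 261273600.

261273600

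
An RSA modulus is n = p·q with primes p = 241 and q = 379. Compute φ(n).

For distinct primes, φ(pq) = (p−1)(q−1) = 240 × 378 = 90720.

90720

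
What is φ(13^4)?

26364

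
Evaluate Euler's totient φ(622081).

First factor: 622081 = 17 * 23 * 37 * 43.
φ(17) = 17 − 1 = 16.
φ(23) = 23 − 1 = 22.
φ(37) = 37 − 1 = 36.
φ(43) = 43 − 1 = 42.
Since φ is multiplicative, φ(622081) = 16 · 22 · 36 · 42 = 532224.

532224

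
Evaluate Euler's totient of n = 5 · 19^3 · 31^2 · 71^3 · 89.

750619869753600

φ(1049830649372105) = 1049830649372105 · (1 − 1/5) · (1 − 1/19) · (1 − 1/31) · (1 − 1/71) · (1 − 1/89)
       = 1049830649372105 · 13305600/18609455 = 750619869753600.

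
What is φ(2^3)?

4

φ(8) = 8 · (1 − 1/2)
       = 8 · 1/2 = 4.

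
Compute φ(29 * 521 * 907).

φ(13703863) = 13703863 · (1 − 1/29) · (1 − 1/521) · (1 − 1/907)
       = 13703863 · 13191360/13703863 = 13191360.

13191360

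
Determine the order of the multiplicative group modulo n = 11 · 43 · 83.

φ(39259) = 39259 · (1 − 1/11) · (1 − 1/43) · (1 − 1/83)
       = 39259 · 34440/39259 = 34440.

34440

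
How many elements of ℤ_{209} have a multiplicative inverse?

209 = 11 × 19.
φ(11) = 11 − 1 = 10.
φ(19) = 19 − 1 = 18.
Since φ is multiplicative, φ(209) = 10 · 18 = 180.

180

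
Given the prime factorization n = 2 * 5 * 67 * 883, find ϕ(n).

φ(2) = 2 − 1 = 1.
φ(5) = 5 − 1 = 4.
φ(67) = 67 − 1 = 66.
φ(883) = 883 − 1 = 882.
φ(591610) = 1 × 4 × 66 × 882 = 232848.

232848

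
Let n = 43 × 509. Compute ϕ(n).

φ(43) = 43 − 1 = 42.
φ(509) = 509 − 1 = 508.
Multiply: 42 · 508 = 21336.

21336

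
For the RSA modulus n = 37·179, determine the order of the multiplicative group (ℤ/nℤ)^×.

6408

For distinct primes, φ(pq) = (p−1)(q−1) = 36 × 178 = 6408.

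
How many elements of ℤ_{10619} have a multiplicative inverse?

8640

Prime factorization: 10619 = 7 · 37 · 41.
φ(10619) = 10619 · (1 − 1/7) · (1 − 1/37) · (1 − 1/41)
       = 10619 · 8640/10619 = 8640.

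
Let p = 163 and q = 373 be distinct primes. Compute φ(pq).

φ(163) = 163 − 1 = 162.
φ(373) = 373 − 1 = 372.
Since φ is multiplicative, φ(60799) = 162 · 372 = 60264.

60264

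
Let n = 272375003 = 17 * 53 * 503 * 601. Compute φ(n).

250598400

φ(17) = 17 − 1 = 16.
φ(53) = 53 − 1 = 52.
φ(503) = 503 − 1 = 502.
φ(601) = 601 − 1 = 600.
φ(272375003) = 16 × 52 × 502 × 600 = 250598400.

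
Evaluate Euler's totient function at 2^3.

φ(8) = 8 · (1 − 1/2)
       = 8 · 1/2 = 4.

4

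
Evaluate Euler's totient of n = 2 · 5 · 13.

48

φ(130) = 130 · (1 − 1/2) · (1 − 1/5) · (1 − 1/13)
       = 130 · 48/130 = 48.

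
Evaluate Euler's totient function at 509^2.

φ(259081) = 259081 · (1 − 1/509)
       = 259081 · 508/509 = 258572.

258572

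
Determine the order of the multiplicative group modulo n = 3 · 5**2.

φ(3) = 3 − 1 = 2.
φ(5^2) = 5^1·(5−1) = 5·4 = 20.
Multiply: 2 · 20 = 40.

40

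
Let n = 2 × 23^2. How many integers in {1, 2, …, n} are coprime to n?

506

φ(1058) = 1058 · (1 − 1/2) · (1 − 1/23)
       = 1058 · 22/46 = 506.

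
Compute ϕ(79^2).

6162

φ(79^2) = 79^1·(79−1) = 79·78 = 6162.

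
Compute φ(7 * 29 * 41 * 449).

φ(7) = 7 − 1 = 6.
φ(29) = 29 − 1 = 28.
φ(41) = 41 − 1 = 40.
φ(449) = 449 − 1 = 448.
Multiply: 6 · 28 · 40 · 448 = 3010560.

3010560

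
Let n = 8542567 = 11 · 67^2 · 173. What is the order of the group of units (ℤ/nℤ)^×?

φ(11) = 11 − 1 = 10.
φ(67^2) = 67^2 − 67^1 = 4489 − 67 = 4422.
φ(173) = 173 − 1 = 172.
Multiply: 10 · 4422 · 172 = 7605840.

7605840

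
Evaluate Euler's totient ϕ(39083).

31680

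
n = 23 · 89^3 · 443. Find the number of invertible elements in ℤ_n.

φ(23) = 23 − 1 = 22.
φ(89^3) = 89^3 − 89^2 = 704969 − 7921 = 697048.
φ(443) = 443 − 1 = 442.
Since φ is multiplicative, φ(7182929141) = 22 · 697048 · 442 = 6778094752.

6778094752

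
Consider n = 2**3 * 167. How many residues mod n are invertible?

φ(1336) = 1336 · (1 − 1/2) · (1 − 1/167)
       = 1336 · 166/334 = 664.

664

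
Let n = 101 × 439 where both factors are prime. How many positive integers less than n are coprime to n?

43800

For distinct primes, φ(pq) = (p−1)(q−1) = 100 × 438 = 43800.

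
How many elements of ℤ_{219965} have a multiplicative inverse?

161280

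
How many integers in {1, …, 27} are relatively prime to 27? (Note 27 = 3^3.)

18

φ(3^3) = 3^3 − 3^2 = 27 − 9 = 18.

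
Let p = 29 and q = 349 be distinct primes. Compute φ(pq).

9744

For distinct primes, φ(pq) = (p−1)(q−1) = 28 × 348 = 9744.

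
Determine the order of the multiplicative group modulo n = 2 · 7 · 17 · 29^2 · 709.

φ(2) = 2 − 1 = 1.
φ(7) = 7 − 1 = 6.
φ(17) = 17 − 1 = 16.
φ(29^2) = 29^2 − 29^1 = 841 − 29 = 812.
φ(709) = 709 − 1 = 708.
Since φ is multiplicative, φ(141912022) = 1 · 6 · 16 · 812 · 708 = 55190016.

55190016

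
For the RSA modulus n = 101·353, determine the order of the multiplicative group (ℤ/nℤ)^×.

35200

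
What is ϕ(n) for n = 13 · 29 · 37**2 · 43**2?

808278912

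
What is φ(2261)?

1728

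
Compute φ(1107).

720

Prime factorization: 1107 = 3**3 · 41.
φ(3^3) = 3^2·(3−1) = 9·2 = 18.
φ(41) = 41 − 1 = 40.
φ(1107) = 18 × 40 = 720.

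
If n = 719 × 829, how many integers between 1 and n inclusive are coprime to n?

φ(596051) = 596051 · (1 − 1/719) · (1 − 1/829)
       = 596051 · 594504/596051 = 594504.

594504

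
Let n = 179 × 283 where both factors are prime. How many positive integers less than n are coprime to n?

For distinct primes, φ(pq) = (p−1)(q−1) = 178 × 282 = 50196.

50196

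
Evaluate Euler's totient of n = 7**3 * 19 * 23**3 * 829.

φ(65733349031) = 65733349031 · (1 − 1/7) · (1 − 1/19) · (1 − 1/23) · (1 − 1/829)
       = 65733349031 · 1967328/2535911 = 50995109088.

50995109088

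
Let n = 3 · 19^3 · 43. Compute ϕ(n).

545832

φ(3) = 3 − 1 = 2.
φ(19^3) = 19^2·(19−1) = 361·18 = 6498.
φ(43) = 43 − 1 = 42.
Since φ is multiplicative, φ(884811) = 2 · 6498 · 42 = 545832.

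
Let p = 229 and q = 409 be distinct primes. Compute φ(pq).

φ(229) = 229 − 1 = 228.
φ(409) = 409 − 1 = 408.
φ(93661) = 228 × 408 = 93024.

93024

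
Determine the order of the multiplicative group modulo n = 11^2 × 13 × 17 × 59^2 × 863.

φ(11^2) = 11^2 − 11^1 = 121 − 11 = 110.
φ(13) = 13 − 1 = 12.
φ(17) = 17 − 1 = 16.
φ(59^2) = 59^2 − 59^1 = 3481 − 59 = 3422.
φ(863) = 863 − 1 = 862.
Since φ is multiplicative, φ(80332718323) = 110 · 12 · 16 · 3422 · 862 = 62299015680.

62299015680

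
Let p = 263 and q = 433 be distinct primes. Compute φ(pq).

φ(n) = (p − 1)(q − 1) = (263−1)(433−1) = 262·432 = 113184.

113184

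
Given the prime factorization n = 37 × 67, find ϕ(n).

2376

φ(2479) = 2479 · (1 − 1/37) · (1 − 1/67)
       = 2479 · 2376/2479 = 2376.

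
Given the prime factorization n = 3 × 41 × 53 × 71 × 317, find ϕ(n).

φ(3) = 3 − 1 = 2.
φ(41) = 41 − 1 = 40.
φ(53) = 53 − 1 = 52.
φ(71) = 71 − 1 = 70.
φ(317) = 317 − 1 = 316.
Multiply: 2 · 40 · 52 · 70 · 316 = 92019200.

92019200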